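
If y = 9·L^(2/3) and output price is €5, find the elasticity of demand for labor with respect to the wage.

MP_L = (2/3)·9·L^(-1/3), so P·MP_L = w gives 30·L^(-1/3) = w.
Solving, L(w) = (30/w)^(3). This is a constant-elasticity form: L ∝ w^(−3), so ε = −3.

ε = -3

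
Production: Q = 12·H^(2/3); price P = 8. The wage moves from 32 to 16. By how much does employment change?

From P·MP_H = w with MP_H = 8·H^(-1/3), the labor demand is H(w) = (64/w)^(3).
At w = 32: H = 8. At w = 16: H = 64.
ΔH = 64 − 8 = 56.

ΔH = 56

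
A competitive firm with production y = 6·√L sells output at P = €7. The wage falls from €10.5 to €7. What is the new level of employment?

From P·MP_L = w with MP_L = 3·L^(-1/2), the labor demand is L(w) = (21/w)^(2).
At w = 10.5: L = 4. At w = 7: L = 9.

L* = 9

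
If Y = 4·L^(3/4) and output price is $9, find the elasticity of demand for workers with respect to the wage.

MP_L = (3/4)·4·L^(-1/4), so P·MP_L = w gives 27·L^(-1/4) = w.
Solving, L(w) = (27/w)^(4). This is a constant-elasticity form: L ∝ w^(−4), so ε = −4.

ε = -4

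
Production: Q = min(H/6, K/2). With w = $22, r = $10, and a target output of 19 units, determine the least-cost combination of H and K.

H* = 114, K* = 38

With a fixed-proportions technology, the cost-minimizing bundle uses no slack in either input: H/6 = K/2 = Q.
So H = 6·19 = 114 and K = 2·19 = 38.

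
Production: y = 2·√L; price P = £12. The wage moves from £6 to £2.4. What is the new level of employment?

From P·MP_L = w with MP_L = L^(-1/2), the labor demand is L(w) = (12/w)^(2).
At w = 6: L = 4. At w = 2.4: L = 25.

L* = 25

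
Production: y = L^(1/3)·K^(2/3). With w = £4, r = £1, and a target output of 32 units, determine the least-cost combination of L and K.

L* = 8, K* = 64

Cost minimization requires the marginal rate of technical substitution to equal the input-price ratio: MP_L/MP_K = w/r.
Here MP_L/MP_K = (1/3)·(K/L)/(2/3) = 0.5·(K/L). Setting this equal to 4/1 = 4 gives K = 8L.
Substituting into y = 32: L^(1/3)·(8L)^(2/3) = 32.
Solving, L = 8 and K = 64.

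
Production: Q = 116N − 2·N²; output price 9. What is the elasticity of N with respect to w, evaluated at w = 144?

ε = -0.16

From P·MP_N = w with MP_N = 116 − 4N, labor demand is N(w) = (116 − w/9)/4.
dN/dw = −1/(36) = -1/36.
At w = 144, N = 25, so ε = (dN/dw)·(w/N) = (-1/36)·(144/25) = -0.16.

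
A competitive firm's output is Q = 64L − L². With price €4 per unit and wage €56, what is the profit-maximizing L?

L* = 25

The marginal product of L is MP_L = 64 − 2L.
A price-taking firm hires until the value of the marginal product equals the wage: P·MP_L = w, so 4·(64 − 2L) = 56.
Then 64 − 2L = 14, giving L = 25.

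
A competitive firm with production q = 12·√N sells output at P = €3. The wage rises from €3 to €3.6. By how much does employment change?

From P·MP_N = w with MP_N = 6·N^(-1/2), the labor demand is N(w) = (18/w)^(2).
At w = 3: N = 36. At w = 3.6: N = 25.
ΔN = 25 − 36 = -11.

ΔN = -11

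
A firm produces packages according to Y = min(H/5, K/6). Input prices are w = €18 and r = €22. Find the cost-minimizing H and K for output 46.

With a fixed-proportions technology, the cost-minimizing bundle uses no slack in either input: H/5 = K/6 = Y.
So H = 5·46 = 230 and K = 6·46 = 276.

H* = 230, K* = 276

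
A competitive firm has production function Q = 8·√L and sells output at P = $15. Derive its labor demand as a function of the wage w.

MP_L = (1/2)·8·L^(-1/2) = 4·L^(-1/2).
Setting P·MP_L = w: 60·L^(-1/2) = w.
Solving for L: L^(-1/2) = w/60, so L = (60/w)^(2).

L(w) = 3600/w²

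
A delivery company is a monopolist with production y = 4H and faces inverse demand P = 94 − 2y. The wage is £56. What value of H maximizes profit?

H* = 5

Marginal revenue from the inverse demand is MR = 94 − 4y.
The marginal product is MP_H = 4.
A monopolist hires until marginal revenue product equals the wage: MR·MP_H = w.
(94 − 16H)·4 = 56, so H = 5.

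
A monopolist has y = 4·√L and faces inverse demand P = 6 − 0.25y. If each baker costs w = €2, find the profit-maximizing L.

Marginal revenue from the inverse demand is MR = 6 − 0.5y.
The marginal product is MP_L = 2·L^(-1/2).
A monopolist hires until marginal revenue product equals the wage: MR·MP_L = w.
At L, y = 4·√L. Substituting and solving: (6 − 2·√L)·2·L^(-1/2) = 2 gives L = 4.

L* = 4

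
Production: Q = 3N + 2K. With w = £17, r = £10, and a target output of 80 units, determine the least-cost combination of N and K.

N* = 0, K* = 40

The inputs are perfect substitutes, so the firm uses whichever has the lower cost per unit of output.
Cost per unit of output via N is w/3 = 17/3; via K it is r/2 = 5. K is cheaper.
Producing Q = 80 with K alone: N = 0, K = 40.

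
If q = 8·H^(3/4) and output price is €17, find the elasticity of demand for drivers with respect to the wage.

ε = -4

MP_H = (3/4)·8·H^(-1/4), so P·MP_H = w gives 102·H^(-1/4) = w.
Solving, H(w) = (102/w)^(4). This is a constant-elasticity form: H ∝ w^(−4), so ε = −4.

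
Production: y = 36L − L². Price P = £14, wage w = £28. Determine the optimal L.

L* = 17

The marginal product of L is MP_L = 36 − 2L.
A price-taking firm hires until the value of the marginal product equals the wage: P·MP_L = w, so 14·(36 − 2L) = 28.
Then 36 − 2L = 2, giving L = 17.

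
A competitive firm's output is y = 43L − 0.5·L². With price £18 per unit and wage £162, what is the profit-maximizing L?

L* = 34

The marginal product of L is MP_L = 43 − L.
A price-taking firm hires until the value of the marginal product equals the wage: P·MP_L = w, so 18·(43 − L) = 162.
Then 43 − L = 9, giving L = 34.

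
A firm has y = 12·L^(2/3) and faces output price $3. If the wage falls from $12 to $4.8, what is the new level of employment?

L* = 125

From P·MP_L = w with MP_L = 8·L^(-1/3), the labor demand is L(w) = (24/w)^(3).
At w = 12: L = 8. At w = 4.8: L = 125.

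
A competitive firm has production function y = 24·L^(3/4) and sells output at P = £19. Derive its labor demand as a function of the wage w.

L(w) = (342/w)^(4)

MP_L = (3/4)·24·L^(-1/4) = 18·L^(-1/4).
Setting P·MP_L = w: 342·L^(-1/4) = w.
Solving for L: L^(-1/4) = w/342, so L = (342/w)^(4).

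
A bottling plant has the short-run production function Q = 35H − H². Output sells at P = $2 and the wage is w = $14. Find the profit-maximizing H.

The marginal product of H is MP_H = 35 − 2H.
A price-taking firm hires until the value of the marginal product equals the wage: P·MP_H = w, so 2·(35 − 2H) = 14.
Then 35 − 2H = 7, giving H = 14.

H* = 14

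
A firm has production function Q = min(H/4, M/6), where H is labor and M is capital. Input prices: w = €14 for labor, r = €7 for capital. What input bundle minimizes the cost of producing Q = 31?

With a fixed-proportions technology, the cost-minimizing bundle uses no slack in either input: H/4 = M/6 = Q.
So H = 4·31 = 124 and M = 6·31 = 186.

H* = 124, M* = 186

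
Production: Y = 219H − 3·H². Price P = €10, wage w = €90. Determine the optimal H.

H* = 35

The marginal product of H is MP_H = 219 − 6H.
A price-taking firm hires until the value of the marginal product equals the wage: P·MP_H = w, so 10·(219 − 6H) = 90.
Then 219 − 6H = 9, giving H = 35.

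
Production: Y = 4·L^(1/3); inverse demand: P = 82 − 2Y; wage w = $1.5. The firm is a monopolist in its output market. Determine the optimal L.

Marginal revenue from the inverse demand is MR = 82 − 4Y.
The marginal product is MP_L = (4/3)·L^(-2/3).
A monopolist hires until marginal revenue product equals the wage: MR·MP_L = w.
At L, Y = 4·L^(1/3). Substituting and solving: (82 − 16·L^(1/3))·(4/3)·L^(-2/3) = 1.5 gives L = 64.

L* = 64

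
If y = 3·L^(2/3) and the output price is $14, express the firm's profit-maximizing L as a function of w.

MP_L = (2/3)·3·L^(-1/3) = 2·L^(-1/3).
Setting P·MP_L = w: 28·L^(-1/3) = w.
Solving for L: L^(-1/3) = w/28, so L = (28/w)^(3).

L(w) = 21952/w³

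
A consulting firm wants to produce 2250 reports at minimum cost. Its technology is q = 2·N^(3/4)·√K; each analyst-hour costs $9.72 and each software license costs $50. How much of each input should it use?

Cost minimization requires the marginal rate of technical substitution to equal the input-price ratio: MP_N/MP_K = w/r.
Here MP_N/MP_K = (3/4)·(K/N)/(1/2) = 1.5·(K/N). Setting this equal to 9.72/50 = 0.1944 gives K = 0.1296N.
Substituting into q = 2250: 2·N^(3/4)·(0.1296N)^(1/2) = 2250.
Solving, N = 625 and K = 81.

N* = 625, K* = 81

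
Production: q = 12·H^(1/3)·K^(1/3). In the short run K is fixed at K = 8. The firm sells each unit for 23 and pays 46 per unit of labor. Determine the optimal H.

H* = 8

With K = 8, MP_H = (1/3)·12·H^(-2/3)·8^(1/3) = 8·H^(-2/3).
Profit maximization for a price taker requires P·MP_H = w: 23·8·H^(-2/3) = 46.
So H^(-2/3) = 0.25, which gives H = 8.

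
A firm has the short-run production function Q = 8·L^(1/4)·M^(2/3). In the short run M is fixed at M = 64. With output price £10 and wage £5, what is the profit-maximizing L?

With M = 64, MP_L = (1/4)·8·L^(-3/4)·64^(2/3) = 32·L^(-3/4).
Profit maximization for a price taker requires P·MP_L = w: 10·32·L^(-3/4) = 5.
So L^(-3/4) = 0.015625, which gives L = 256.

L* = 256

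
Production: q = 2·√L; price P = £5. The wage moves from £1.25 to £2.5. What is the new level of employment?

L* = 4

From P·MP_L = w with MP_L = L^(-1/2), the labor demand is L(w) = (5/w)^(2).
At w = 1.25: L = 16. At w = 2.5: L = 4.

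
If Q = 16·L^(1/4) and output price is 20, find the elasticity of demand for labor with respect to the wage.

MP_L = (1/4)·16·L^(-3/4), so P·MP_L = w gives 80·L^(-3/4) = w.
Solving, L(w) = (80/w)^(4/3). This is a constant-elasticity form: L ∝ w^(−4/3), so ε = −4/3.

ε = -4/3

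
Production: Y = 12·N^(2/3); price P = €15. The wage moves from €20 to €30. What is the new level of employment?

N* = 64

From P·MP_N = w with MP_N = 8·N^(-1/3), the labor demand is N(w) = (120/w)^(3).
At w = 20: N = 216. At w = 30: N = 64.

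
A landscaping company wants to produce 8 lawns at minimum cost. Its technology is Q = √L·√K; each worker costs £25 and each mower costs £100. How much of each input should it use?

Cost minimization requires the marginal rate of technical substitution to equal the input-price ratio: MP_L/MP_K = w/r.
Here MP_L/MP_K = (1/2)·(K/L)/(1/2) = (K/L). Setting this equal to 25/100 = 0.25 gives K = 0.25L.
Substituting into Q = 8: L^(1/2)·(0.25L)^(1/2) = 8.
Solving, L = 16 and K = 4.

L* = 16, K* = 4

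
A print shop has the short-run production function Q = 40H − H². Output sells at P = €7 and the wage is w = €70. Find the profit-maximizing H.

H* = 15

The marginal product of H is MP_H = 40 − 2H.
A price-taking firm hires until the value of the marginal product equals the wage: P·MP_H = w, so 7·(40 − 2H) = 70.
Then 40 − 2H = 10, giving H = 15.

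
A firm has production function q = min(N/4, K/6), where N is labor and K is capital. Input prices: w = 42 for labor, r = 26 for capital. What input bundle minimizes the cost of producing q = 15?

With a fixed-proportions technology, the cost-minimizing bundle uses no slack in either input: N/4 = K/6 = q.
So N = 4·15 = 60 and K = 6·15 = 90.

N* = 60, K* = 90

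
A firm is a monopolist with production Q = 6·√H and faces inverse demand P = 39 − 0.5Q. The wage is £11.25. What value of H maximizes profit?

Marginal revenue from the inverse demand is MR = 39 − Q.
The marginal product is MP_H = 3·H^(-1/2).
A monopolist hires until marginal revenue product equals the wage: MR·MP_H = w.
At H, Q = 6·√H. Substituting and solving: (39 − 6·√H)·3·H^(-1/2) = 11.25 gives H = 16.

H* = 16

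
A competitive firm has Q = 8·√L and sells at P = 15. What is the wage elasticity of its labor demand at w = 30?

ε = -2

MP_L = (1/2)·8·L^(-1/2), so P·MP_L = w gives 60·L^(-1/2) = w.
Solving, L(w) = (60/w)^(2). This is a constant-elasticity form: L ∝ w^(−2), so ε = −2.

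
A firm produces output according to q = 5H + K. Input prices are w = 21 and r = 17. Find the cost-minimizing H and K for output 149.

The inputs are perfect substitutes, so the firm uses whichever has the lower cost per unit of output.
Cost per unit of output via H is 4.2; via K it is 17. H is cheaper.
Producing q = 149 with H alone: H = 29.8, K = 0.

H* = 29.8, K* = 0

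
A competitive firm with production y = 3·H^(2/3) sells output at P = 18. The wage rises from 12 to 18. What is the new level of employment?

From P·MP_H = w with MP_H = 2·H^(-1/3), the labor demand is H(w) = (36/w)^(3).
At w = 12: H = 27. At w = 18: H = 8.

H* = 8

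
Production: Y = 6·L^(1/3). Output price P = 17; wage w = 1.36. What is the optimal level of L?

MP_L = (1/3)·6·L^(-2/3) = 2·L^(-2/3).
Profit maximization for a price taker requires P·MP_L = w: 17·2·L^(-2/3) = 1.36.
So L^(-2/3) = 0.04, which gives L = 125.

L* = 125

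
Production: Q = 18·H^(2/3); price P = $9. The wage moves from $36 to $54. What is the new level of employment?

H* = 8

From P·MP_H = w with MP_H = 12·H^(-1/3), the labor demand is H(w) = (108/w)^(3).
At w = 36: H = 27. At w = 54: H = 8.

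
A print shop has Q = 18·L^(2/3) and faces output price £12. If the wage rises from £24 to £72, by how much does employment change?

ΔL = -208

From P·MP_L = w with MP_L = 12·L^(-1/3), the labor demand is L(w) = (144/w)^(3).
At w = 24: L = 216. At w = 72: L = 8.
ΔL = 8 − 216 = -208.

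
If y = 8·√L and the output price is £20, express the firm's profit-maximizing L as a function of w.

L(w) = 6400/w²

MP_L = (1/2)·8·L^(-1/2) = 4·L^(-1/2).
Setting P·MP_L = w: 80·L^(-1/2) = w.
Solving for L: L^(-1/2) = w/80, so L = (80/w)^(2).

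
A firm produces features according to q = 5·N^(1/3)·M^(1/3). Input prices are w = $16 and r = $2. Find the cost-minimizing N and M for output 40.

N* = 8, M* = 64

Cost minimization requires the marginal rate of technical substitution to equal the input-price ratio: MP_N/MP_M = w/r.
Here MP_N/MP_M = (1/3)·(M/N)/(1/3) = (M/N). Setting this equal to 16/2 = 8 gives M = 8N.
Substituting into q = 40: 5·N^(1/3)·(8N)^(1/3) = 40.
Solving, N = 8 and M = 64.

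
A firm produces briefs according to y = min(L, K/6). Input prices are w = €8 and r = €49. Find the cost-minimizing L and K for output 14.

With a fixed-proportions technology, the cost-minimizing bundle uses no slack in either input: L = K/6 = y.
So L = 14 and K = 6·14 = 84.

L* = 14, K* = 84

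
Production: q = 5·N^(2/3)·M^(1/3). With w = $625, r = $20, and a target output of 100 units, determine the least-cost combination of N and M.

N* = 8, M* = 125

Cost minimization requires the marginal rate of technical substitution to equal the input-price ratio: MP_N/MP_M = w/r.
Here MP_N/MP_M = (2/3)·(M/N)/(1/3) = 2·(M/N). Setting this equal to 625/20 = 31.25 gives M = 15.625N.
Substituting into q = 100: 5·N^(2/3)·(15.625N)^(1/3) = 100.
Solving, N = 8 and M = 125.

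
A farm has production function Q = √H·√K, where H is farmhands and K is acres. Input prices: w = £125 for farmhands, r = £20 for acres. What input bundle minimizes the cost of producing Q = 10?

Cost minimization requires the marginal rate of technical substitution to equal the input-price ratio: MP_H/MP_K = w/r.
Here MP_H/MP_K = (1/2)·(K/H)/(1/2) = (K/H). Setting this equal to 125/20 = 6.25 gives K = 6.25H.
Substituting into Q = 10: H^(1/2)·(6.25H)^(1/2) = 10.
Solving, H = 4 and K = 25.

H* = 4, K* = 25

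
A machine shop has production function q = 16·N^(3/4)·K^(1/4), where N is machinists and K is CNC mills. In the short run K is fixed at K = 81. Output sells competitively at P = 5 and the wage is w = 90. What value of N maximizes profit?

N* = 16

With K = 81, MP_N = (3/4)·16·N^(-1/4)·81^(1/4) = 36·N^(-1/4).
Profit maximization for a price taker requires P·MP_N = w: 5·36·N^(-1/4) = 90.
So N^(-1/4) = 0.5, which gives N = 16.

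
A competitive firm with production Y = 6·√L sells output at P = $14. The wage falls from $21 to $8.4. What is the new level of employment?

From P·MP_L = w with MP_L = 3·L^(-1/2), the labor demand is L(w) = (42/w)^(2).
At w = 21: L = 4. At w = 8.4: L = 25.

L* = 25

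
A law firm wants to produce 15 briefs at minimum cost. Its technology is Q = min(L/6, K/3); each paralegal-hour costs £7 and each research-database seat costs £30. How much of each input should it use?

With a fixed-proportions technology, the cost-minimizing bundle uses no slack in either input: L/6 = K/3 = Q.
So L = 6·15 = 90 and K = 3·15 = 45.

L* = 90, K* = 45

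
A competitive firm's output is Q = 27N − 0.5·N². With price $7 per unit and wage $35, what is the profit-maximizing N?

N* = 22

The marginal product of N is MP_N = 27 − N.
A price-taking firm hires until the value of the marginal product equals the wage: P·MP_N = w, so 7·(27 − N) = 35.
Then 27 − N = 5, giving N = 22.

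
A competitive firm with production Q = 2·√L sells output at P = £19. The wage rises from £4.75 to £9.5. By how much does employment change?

From P·MP_L = w with MP_L = L^(-1/2), the labor demand is L(w) = (19/w)^(2).
At w = 4.75: L = 16. At w = 9.5: L = 4.
ΔL = 4 − 16 = -12.

ΔL = -12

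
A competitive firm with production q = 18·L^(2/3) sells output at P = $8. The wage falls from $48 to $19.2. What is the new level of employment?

L* = 125

From P·MP_L = w with MP_L = 12·L^(-1/3), the labor demand is L(w) = (96/w)^(3).
At w = 48: L = 8. At w = 19.2: L = 125.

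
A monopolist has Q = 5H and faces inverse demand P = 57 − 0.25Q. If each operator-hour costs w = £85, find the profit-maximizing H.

H* = 16

Marginal revenue from the inverse demand is MR = 57 − 0.5Q.
The marginal product is MP_H = 5.
A monopolist hires until marginal revenue product equals the wage: MR·MP_H = w.
(57 − 2.5H)·5 = 85, so H = 16.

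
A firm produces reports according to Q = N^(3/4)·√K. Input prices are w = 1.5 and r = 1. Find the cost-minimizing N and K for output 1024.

Cost minimization requires the marginal rate of technical substitution to equal the input-price ratio: MP_N/MP_K = w/r.
Here MP_N/MP_K = (3/4)·(K/N)/(1/2) = 1.5·(K/N). Setting this equal to 1.5/1 = 1.5 gives K = N.
Substituting into Q = 1024: N^(3/4)·(N)^(1/2) = 1024.
Solving, N = 256 and K = 256.

N* = 256, K* = 256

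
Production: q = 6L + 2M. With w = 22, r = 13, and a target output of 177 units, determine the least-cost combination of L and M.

L* = 29.5, M* = 0

The inputs are perfect substitutes, so the firm uses whichever has the lower cost per unit of output.
Cost per unit of output via L is w/6 = 11/3; via M it is r/2 = 6.5. L is cheaper.
Producing q = 177 with L alone: L = 29.5, M = 0.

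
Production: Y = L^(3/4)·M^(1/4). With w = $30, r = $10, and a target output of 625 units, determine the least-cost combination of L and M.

Cost minimization requires the marginal rate of technical substitution to equal the input-price ratio: MP_L/MP_M = w/r.
Here MP_L/MP_M = (3/4)·(M/L)/(1/4) = 3·(M/L). Setting this equal to 30/10 = 3 gives M = L.
Substituting into Y = 625: L^(3/4)·(L)^(1/4) = 625.
Solving, L = 625 and M = 625.

L* = 625, M* = 625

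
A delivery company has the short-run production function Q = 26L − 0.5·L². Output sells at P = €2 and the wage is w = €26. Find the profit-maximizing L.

The marginal product of L is MP_L = 26 − L.
A price-taking firm hires until the value of the marginal product equals the wage: P·MP_L = w, so 2·(26 − L) = 26.
Then 26 − L = 13, giving L = 13.

L* = 13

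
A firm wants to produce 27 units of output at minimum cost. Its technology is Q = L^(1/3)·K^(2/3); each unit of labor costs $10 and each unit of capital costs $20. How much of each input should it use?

L* = 27, K* = 27

Cost minimization requires the marginal rate of technical substitution to equal the input-price ratio: MP_L/MP_K = w/r.
Here MP_L/MP_K = (1/3)·(K/L)/(2/3) = 0.5·(K/L). Setting this equal to 10/20 = 0.5 gives K = L.
Substituting into Q = 27: L^(1/3)·(L)^(2/3) = 27.
Solving, L = 27 and K = 27.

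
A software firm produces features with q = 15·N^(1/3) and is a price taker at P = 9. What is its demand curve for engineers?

N(w) = (45/w)^(3/2)

MP_N = (1/3)·15·N^(-2/3) = 5·N^(-2/3).
Setting P·MP_N = w: 45·N^(-2/3) = w.
Solving for N: N^(-2/3) = w/45, so N = (45/w)^(3/2).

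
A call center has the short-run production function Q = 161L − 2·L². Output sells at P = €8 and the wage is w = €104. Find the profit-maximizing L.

The marginal product of L is MP_L = 161 − 4L.
A price-taking firm hires until the value of the marginal product equals the wage: P·MP_L = w, so 8·(161 − 4L) = 104.
Then 161 − 4L = 13, giving L = 37.

L* = 37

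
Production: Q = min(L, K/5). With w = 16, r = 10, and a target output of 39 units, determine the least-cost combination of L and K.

With a fixed-proportions technology, the cost-minimizing bundle uses no slack in either input: L = K/5 = Q.
So L = 39 and K = 5·39 = 195.

L* = 39, K* = 195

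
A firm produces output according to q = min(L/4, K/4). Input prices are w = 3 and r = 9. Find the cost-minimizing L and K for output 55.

L* = 220, K* = 220

With a fixed-proportions technology, the cost-minimizing bundle uses no slack in either input: L/4 = K/4 = q.
So L = 4·55 = 220 and K = 4·55 = 220.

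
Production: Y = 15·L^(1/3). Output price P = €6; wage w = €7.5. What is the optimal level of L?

L* = 8

MP_L = (1/3)·15·L^(-2/3) = 5·L^(-2/3).
Profit maximization for a price taker requires P·MP_L = w: 6·5·L^(-2/3) = 7.5.
So L^(-2/3) = 0.25, which gives L = 8.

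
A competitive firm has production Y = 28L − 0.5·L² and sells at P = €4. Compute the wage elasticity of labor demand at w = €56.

ε = -1

From P·MP_L = w with MP_L = 28 − L, labor demand is L(w) = 28 − w/4.
dL/dw = −1/(4) = -0.25.
At w = 56, L = 14, so ε = (dL/dw)·(w/L) = (-0.25)·(56/14) = -1.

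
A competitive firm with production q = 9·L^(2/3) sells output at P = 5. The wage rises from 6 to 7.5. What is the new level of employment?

From P·MP_L = w with MP_L = 6·L^(-1/3), the labor demand is L(w) = (30/w)^(3).
At w = 6: L = 125. At w = 7.5: L = 64.

L* = 64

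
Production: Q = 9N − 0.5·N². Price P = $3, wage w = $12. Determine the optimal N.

The marginal product of N is MP_N = 9 − N.
A price-taking firm hires until the value of the marginal product equals the wage: P·MP_N = w, so 3·(9 − N) = 12.
Then 9 − N = 4, giving N = 5.

N* = 5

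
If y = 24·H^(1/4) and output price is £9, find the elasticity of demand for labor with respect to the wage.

MP_H = (1/4)·24·H^(-3/4), so P·MP_H = w gives 54·H^(-3/4) = w.
Solving, H(w) = (54/w)^(4/3). This is a constant-elasticity form: H ∝ w^(−4/3), so ε = −4/3.

ε = -4/3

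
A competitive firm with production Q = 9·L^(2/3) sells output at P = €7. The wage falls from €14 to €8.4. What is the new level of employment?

From P·MP_L = w with MP_L = 6·L^(-1/3), the labor demand is L(w) = (42/w)^(3).
At w = 14: L = 27. At w = 8.4: L = 125.

L* = 125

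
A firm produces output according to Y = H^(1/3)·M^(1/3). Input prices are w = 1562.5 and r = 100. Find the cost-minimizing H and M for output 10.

Cost minimization requires the marginal rate of technical substitution to equal the input-price ratio: MP_H/MP_M = w/r.
Here MP_H/MP_M = (1/3)·(M/H)/(1/3) = (M/H). Setting this equal to 1562.5/100 = 15.625 gives M = 15.625H.
Substituting into Y = 10: H^(1/3)·(15.625H)^(1/3) = 10.
Solving, H = 8 and M = 125.

H* = 8, M* = 125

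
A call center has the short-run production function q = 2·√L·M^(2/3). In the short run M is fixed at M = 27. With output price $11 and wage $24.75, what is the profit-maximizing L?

With M = 27, MP_L = (1/2)·2·L^(-1/2)·27^(2/3) = 9·L^(-1/2).
Profit maximization for a price taker requires P·MP_L = w: 11·9·L^(-1/2) = 24.75.
So L^(-1/2) = 0.25, which gives L = 16.

L* = 16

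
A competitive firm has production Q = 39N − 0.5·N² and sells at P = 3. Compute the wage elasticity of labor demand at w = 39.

From P·MP_N = w with MP_N = 39 − N, labor demand is N(w) = 39 − w/3.
dN/dw = −1/(3) = -1/3.
At w = 39, N = 26, so ε = (dN/dw)·(w/N) = (-1/3)·(39/26) = -0.5.

ε = -0.5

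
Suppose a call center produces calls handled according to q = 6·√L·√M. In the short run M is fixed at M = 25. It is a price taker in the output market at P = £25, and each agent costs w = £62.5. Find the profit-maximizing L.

With M = 25, MP_L = (1/2)·6·L^(-1/2)·25^(1/2) = 15·L^(-1/2).
Profit maximization for a price taker requires P·MP_L = w: 25·15·L^(-1/2) = 62.5.
So L^(-1/2) = 1/6, which gives L = 36.

L* = 36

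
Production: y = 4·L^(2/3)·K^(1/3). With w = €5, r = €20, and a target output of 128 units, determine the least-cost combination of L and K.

L* = 64, K* = 8

Cost minimization requires the marginal rate of technical substitution to equal the input-price ratio: MP_L/MP_K = w/r.
Here MP_L/MP_K = (2/3)·(K/L)/(1/3) = 2·(K/L). Setting this equal to 5/20 = 0.25 gives K = 0.125L.
Substituting into y = 128: 4·L^(2/3)·(0.125L)^(1/3) = 128.
Solving, L = 64 and K = 8.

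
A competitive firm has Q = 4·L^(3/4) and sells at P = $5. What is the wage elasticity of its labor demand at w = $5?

MP_L = (3/4)·4·L^(-1/4), so P·MP_L = w gives 15·L^(-1/4) = w.
Solving, L(w) = (15/w)^(4). This is a constant-elasticity form: L ∝ w^(−4), so ε = −4.

ε = -4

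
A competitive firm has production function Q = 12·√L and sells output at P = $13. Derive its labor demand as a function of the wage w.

L(w) = 6084/w²

MP_L = (1/2)·12·L^(-1/2) = 6·L^(-1/2).
Setting P·MP_L = w: 78·L^(-1/2) = w.
Solving for L: L^(-1/2) = w/78, so L = (78/w)^(2).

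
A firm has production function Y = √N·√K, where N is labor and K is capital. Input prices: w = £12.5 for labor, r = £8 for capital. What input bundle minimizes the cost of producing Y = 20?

N* = 16, K* = 25

Cost minimization requires the marginal rate of technical substitution to equal the input-price ratio: MP_N/MP_K = w/r.
Here MP_N/MP_K = (1/2)·(K/N)/(1/2) = (K/N). Setting this equal to 12.5/8 = 1.5625 gives K = 1.5625N.
Substituting into Y = 20: N^(1/2)·(1.5625N)^(1/2) = 20.
Solving, N = 16 and K = 25.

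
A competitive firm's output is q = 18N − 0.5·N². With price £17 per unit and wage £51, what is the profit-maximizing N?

The marginal product of N is MP_N = 18 − N.
A price-taking firm hires until the value of the marginal product equals the wage: P·MP_N = w, so 17·(18 − N) = 51.
Then 18 − N = 3, giving N = 15.

N* = 15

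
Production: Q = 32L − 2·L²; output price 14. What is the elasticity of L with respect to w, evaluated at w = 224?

ε = -1

From P·MP_L = w with MP_L = 32 − 4L, labor demand is L(w) = (32 − w/14)/4.
dL/dw = −1/(56) = -1/56.
At w = 224, L = 4, so ε = (dL/dw)·(w/L) = (-1/56)·(224/4) = -1.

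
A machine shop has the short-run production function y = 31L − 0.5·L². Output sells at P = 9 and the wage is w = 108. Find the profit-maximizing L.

The marginal product of L is MP_L = 31 − L.
A price-taking firm hires until the value of the marginal product equals the wage: P·MP_L = w, so 9·(31 − L) = 108.
Then 31 − L = 12, giving L = 19.

L* = 19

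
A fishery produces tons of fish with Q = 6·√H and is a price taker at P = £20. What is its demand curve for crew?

H(w) = 3600/w²

MP_H = (1/2)·6·H^(-1/2) = 3·H^(-1/2).
Setting P·MP_H = w: 60·H^(-1/2) = w.
Solving for H: H^(-1/2) = w/60, so H = (60/w)^(2).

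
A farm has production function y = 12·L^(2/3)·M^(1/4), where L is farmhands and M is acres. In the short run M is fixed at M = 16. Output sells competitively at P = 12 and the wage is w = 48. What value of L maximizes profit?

With M = 16, MP_L = (2/3)·12·L^(-1/3)·16^(1/4) = 16·L^(-1/3).
Profit maximization for a price taker requires P·MP_L = w: 12·16·L^(-1/3) = 48.
So L^(-1/3) = 0.25, which gives L = 64.

L* = 64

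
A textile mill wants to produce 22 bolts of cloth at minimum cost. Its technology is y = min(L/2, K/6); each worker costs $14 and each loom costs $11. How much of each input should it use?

L* = 44, K* = 132

With a fixed-proportions technology, the cost-minimizing bundle uses no slack in either input: L/2 = K/6 = y.
So L = 2·22 = 44 and K = 6·22 = 132.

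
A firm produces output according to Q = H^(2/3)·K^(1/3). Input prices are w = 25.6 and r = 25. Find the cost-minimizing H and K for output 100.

H* = 125, K* = 64

Cost minimization requires the marginal rate of technical substitution to equal the input-price ratio: MP_H/MP_K = w/r.
Here MP_H/MP_K = (2/3)·(K/H)/(1/3) = 2·(K/H). Setting this equal to 25.6/25 = 1.024 gives K = 0.512H.
Substituting into Q = 100: H^(2/3)·(0.512H)^(1/3) = 100.
Solving, H = 125 and K = 64.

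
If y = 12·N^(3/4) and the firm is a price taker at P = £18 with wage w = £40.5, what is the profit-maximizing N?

N* = 256

MP_N = (3/4)·12·N^(-1/4) = 9·N^(-1/4).
Profit maximization for a price taker requires P·MP_N = w: 18·9·N^(-1/4) = 40.5.
So N^(-1/4) = 0.25, which gives N = 256.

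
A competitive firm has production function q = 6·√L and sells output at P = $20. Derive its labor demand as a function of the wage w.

L(w) = 3600/w²

MP_L = (1/2)·6·L^(-1/2) = 3·L^(-1/2).
Setting P·MP_L = w: 60·L^(-1/2) = w.
Solving for L: L^(-1/2) = w/60, so L = (60/w)^(2).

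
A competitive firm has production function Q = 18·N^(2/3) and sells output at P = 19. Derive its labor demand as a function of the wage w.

MP_N = (2/3)·18·N^(-1/3) = 12·N^(-1/3).
Setting P·MP_N = w: 228·N^(-1/3) = w.
Solving for N: N^(-1/3) = w/228, so N = (228/w)^(3).

N(w) = (228/w)^(3)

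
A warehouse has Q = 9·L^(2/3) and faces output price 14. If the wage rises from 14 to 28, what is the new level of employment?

From P·MP_L = w with MP_L = 6·L^(-1/3), the labor demand is L(w) = (84/w)^(3).
At w = 14: L = 216. At w = 28: L = 27.

L* = 27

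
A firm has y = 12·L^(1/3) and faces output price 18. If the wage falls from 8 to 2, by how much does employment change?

ΔL = 189

From P·MP_L = w with MP_L = 4·L^(-2/3), the labor demand is L(w) = (72/w)^(3/2).
At w = 8: L = 27. At w = 2: L = 216.
ΔL = 216 − 27 = 189.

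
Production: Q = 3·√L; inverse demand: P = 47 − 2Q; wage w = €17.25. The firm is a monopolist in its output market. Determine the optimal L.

L* = 4

Marginal revenue from the inverse demand is MR = 47 − 4Q.
The marginal product is MP_L = 1.5·L^(-1/2).
A monopolist hires until marginal revenue product equals the wage: MR·MP_L = w.
At L, Q = 3·√L. Substituting and solving: (47 − 12·√L)·1.5·L^(-1/2) = 17.25 gives L = 4.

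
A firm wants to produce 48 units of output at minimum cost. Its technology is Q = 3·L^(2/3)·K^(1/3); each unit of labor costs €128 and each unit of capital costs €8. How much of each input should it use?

L* = 8, K* = 64

Cost minimization requires the marginal rate of technical substitution to equal the input-price ratio: MP_L/MP_K = w/r.
Here MP_L/MP_K = (2/3)·(K/L)/(1/3) = 2·(K/L). Setting this equal to 128/8 = 16 gives K = 8L.
Substituting into Q = 48: 3·L^(2/3)·(8L)^(1/3) = 48.
Solving, L = 8 and K = 64.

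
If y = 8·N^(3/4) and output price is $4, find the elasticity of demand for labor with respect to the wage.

MP_N = (3/4)·8·N^(-1/4), so P·MP_N = w gives 24·N^(-1/4) = w.
Solving, N(w) = (24/w)^(4). This is a constant-elasticity form: N ∝ w^(−4), so ε = −4.

ε = -4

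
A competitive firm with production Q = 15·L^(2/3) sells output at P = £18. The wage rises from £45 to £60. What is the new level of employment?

L* = 27

From P·MP_L = w with MP_L = 10·L^(-1/3), the labor demand is L(w) = (180/w)^(3).
At w = 45: L = 64. At w = 60: L = 27.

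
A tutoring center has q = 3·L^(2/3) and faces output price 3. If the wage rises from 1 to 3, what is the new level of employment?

L* = 8

From P·MP_L = w with MP_L = 2·L^(-1/3), the labor demand is L(w) = (6/w)^(3).
At w = 1: L = 216. At w = 3: L = 8.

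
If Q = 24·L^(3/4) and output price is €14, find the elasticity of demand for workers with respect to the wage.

MP_L = (3/4)·24·L^(-1/4), so P·MP_L = w gives 252·L^(-1/4) = w.
Solving, L(w) = (252/w)^(4). This is a constant-elasticity form: L ∝ w^(−4), so ε = −4.

ε = -4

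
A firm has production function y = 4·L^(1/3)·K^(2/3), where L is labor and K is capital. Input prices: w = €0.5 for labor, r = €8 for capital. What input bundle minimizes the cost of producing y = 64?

L* = 64, K* = 8

Cost minimization requires the marginal rate of technical substitution to equal the input-price ratio: MP_L/MP_K = w/r.
Here MP_L/MP_K = (1/3)·(K/L)/(2/3) = 0.5·(K/L). Setting this equal to 0.5/8 = 0.0625 gives K = 0.125L.
Substituting into y = 64: 4·L^(1/3)·(0.125L)^(2/3) = 64.
Solving, L = 64 and K = 8.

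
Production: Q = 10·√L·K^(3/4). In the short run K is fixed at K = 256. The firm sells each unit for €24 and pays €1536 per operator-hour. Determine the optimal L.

With K = 256, MP_L = (1/2)·10·L^(-1/2)·256^(3/4) = 320·L^(-1/2).
Profit maximization for a price taker requires P·MP_L = w: 24·320·L^(-1/2) = 1536.
So L^(-1/2) = 0.2, which gives L = 25.

L* = 25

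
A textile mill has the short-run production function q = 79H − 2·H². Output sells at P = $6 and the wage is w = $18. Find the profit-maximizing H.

H* = 19

The marginal product of H is MP_H = 79 − 4H.
A price-taking firm hires until the value of the marginal product equals the wage: P·MP_H = w, so 6·(79 − 4H) = 18.
Then 79 − 4H = 3, giving H = 19.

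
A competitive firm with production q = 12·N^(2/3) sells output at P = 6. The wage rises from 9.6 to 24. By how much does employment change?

ΔN = -117

From P·MP_N = w with MP_N = 8·N^(-1/3), the labor demand is N(w) = (48/w)^(3).
At w = 9.6: N = 125. At w = 24: N = 8.
ΔN = 8 − 125 = -117.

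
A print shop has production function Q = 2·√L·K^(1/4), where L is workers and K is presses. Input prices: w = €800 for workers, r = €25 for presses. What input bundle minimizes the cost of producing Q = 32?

L* = 16, K* = 256

Cost minimization requires the marginal rate of technical substitution to equal the input-price ratio: MP_L/MP_K = w/r.
Here MP_L/MP_K = (1/2)·(K/L)/(1/4) = 2·(K/L). Setting this equal to 800/25 = 32 gives K = 16L.
Substituting into Q = 32: 2·L^(1/2)·(16L)^(1/4) = 32.
Solving, L = 16 and K = 256.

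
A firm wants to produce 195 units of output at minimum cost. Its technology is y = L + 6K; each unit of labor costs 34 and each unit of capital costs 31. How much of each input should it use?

The inputs are perfect substitutes, so the firm uses whichever has the lower cost per unit of output.
Cost per unit of output via L is 34; via K it is 31/6. K is cheaper.
Producing y = 195 with K alone: L = 0, K = 32.5.

L* = 0, K* = 32.5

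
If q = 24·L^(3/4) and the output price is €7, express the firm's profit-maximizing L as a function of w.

MP_L = (3/4)·24·L^(-1/4) = 18·L^(-1/4).
Setting P·MP_L = w: 126·L^(-1/4) = w.
Solving for L: L^(-1/4) = w/126, so L = (126/w)^(4).

L(w) = (126/w)^(4)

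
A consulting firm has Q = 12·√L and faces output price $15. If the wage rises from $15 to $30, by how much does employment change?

From P·MP_L = w with MP_L = 6·L^(-1/2), the labor demand is L(w) = (90/w)^(2).
At w = 15: L = 36. At w = 30: L = 9.
ΔL = 9 − 36 = -27.

ΔL = -27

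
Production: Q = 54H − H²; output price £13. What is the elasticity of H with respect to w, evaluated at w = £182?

ε = -0.35

From P·MP_H = w with MP_H = 54 − 2H, labor demand is H(w) = (54 − w/13)/2.
dH/dw = −1/(26) = -1/26.
At w = 182, H = 20, so ε = (dH/dw)·(w/H) = (-1/26)·(182/20) = -0.35.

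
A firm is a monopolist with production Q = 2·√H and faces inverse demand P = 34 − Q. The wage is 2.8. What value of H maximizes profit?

Marginal revenue from the inverse demand is MR = 34 − 2Q.
The marginal product is MP_H = H^(-1/2).
A monopolist hires until marginal revenue product equals the wage: MR·MP_H = w.
At H, Q = 2·√H. Substituting and solving: (34 − 4·√H)·H^(-1/2) = 2.8 gives H = 25.

H* = 25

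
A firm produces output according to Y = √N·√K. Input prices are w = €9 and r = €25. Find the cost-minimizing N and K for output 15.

Cost minimization requires the marginal rate of technical substitution to equal the input-price ratio: MP_N/MP_K = w/r.
Here MP_N/MP_K = (1/2)·(K/N)/(1/2) = (K/N). Setting this equal to 9/25 = 0.36 gives K = 0.36N.
Substituting into Y = 15: N^(1/2)·(0.36N)^(1/2) = 15.
Solving, N = 25 and K = 9.

N* = 25, K* = 9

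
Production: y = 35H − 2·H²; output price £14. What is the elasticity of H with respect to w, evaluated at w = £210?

ε = -0.75

From P·MP_H = w with MP_H = 35 − 4H, labor demand is H(w) = (35 − w/14)/4.
dH/dw = −1/(56) = -1/56.
At w = 210, H = 5, so ε = (dH/dw)·(w/H) = (-1/56)·(210/5) = -0.75.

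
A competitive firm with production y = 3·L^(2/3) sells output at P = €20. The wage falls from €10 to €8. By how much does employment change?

ΔL = 61

From P·MP_L = w with MP_L = 2·L^(-1/3), the labor demand is L(w) = (40/w)^(3).
At w = 10: L = 64. At w = 8: L = 125.
ΔL = 125 − 64 = 61.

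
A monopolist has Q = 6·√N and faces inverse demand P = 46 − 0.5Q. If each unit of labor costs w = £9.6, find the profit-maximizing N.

N* = 25

Marginal revenue from the inverse demand is MR = 46 − Q.
The marginal product is MP_N = 3·N^(-1/2).
A monopolist hires until marginal revenue product equals the wage: MR·MP_N = w.
At N, Q = 6·√N. Substituting and solving: (46 − 6·√N)·3·N^(-1/2) = 9.6 gives N = 25.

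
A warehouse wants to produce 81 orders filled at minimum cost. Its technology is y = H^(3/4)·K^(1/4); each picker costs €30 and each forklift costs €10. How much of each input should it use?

Cost minimization requires the marginal rate of technical substitution to equal the input-price ratio: MP_H/MP_K = w/r.
Here MP_H/MP_K = (3/4)·(K/H)/(1/4) = 3·(K/H). Setting this equal to 30/10 = 3 gives K = H.
Substituting into y = 81: H^(3/4)·(H)^(1/4) = 81.
Solving, H = 81 and K = 81.

H* = 81, K* = 81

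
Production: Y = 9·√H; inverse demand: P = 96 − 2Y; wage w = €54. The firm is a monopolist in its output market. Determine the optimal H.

Marginal revenue from the inverse demand is MR = 96 − 4Y.
The marginal product is MP_H = 4.5·H^(-1/2).
A monopolist hires until marginal revenue product equals the wage: MR·MP_H = w.
At H, Y = 9·√H. Substituting and solving: (96 − 36·√H)·4.5·H^(-1/2) = 54 gives H = 4.

H* = 4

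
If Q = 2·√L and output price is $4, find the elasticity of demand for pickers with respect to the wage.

ε = -2

MP_L = (1/2)·2·L^(-1/2), so P·MP_L = w gives 4·L^(-1/2) = w.
Solving, L(w) = (4/w)^(2). This is a constant-elasticity form: L ∝ w^(−2), so ε = −2.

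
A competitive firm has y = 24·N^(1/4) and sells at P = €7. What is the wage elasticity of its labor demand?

MP_N = (1/4)·24·N^(-3/4), so P·MP_N = w gives 42·N^(-3/4) = w.
Solving, N(w) = (42/w)^(4/3). This is a constant-elasticity form: N ∝ w^(−4/3), so ε = −4/3.

ε = -4/3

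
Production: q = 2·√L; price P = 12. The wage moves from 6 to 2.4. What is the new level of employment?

From P·MP_L = w with MP_L = L^(-1/2), the labor demand is L(w) = (12/w)^(2).
At w = 6: L = 4. At w = 2.4: L = 25.

L* = 25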